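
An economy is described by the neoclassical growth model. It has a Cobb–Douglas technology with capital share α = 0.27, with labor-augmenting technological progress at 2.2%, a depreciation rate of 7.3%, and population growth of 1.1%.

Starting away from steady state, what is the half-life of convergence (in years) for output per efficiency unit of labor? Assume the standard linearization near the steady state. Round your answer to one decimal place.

Near the steady state the convergence rate is λ = (1 − α)(n + g + δ).
λ = (1 − 0.27) × 0.106 = 0.73 × 0.106 = 0.07738
Half-life = ln 2 / λ = 0.6931 / 0.07738 ≈ 8.96 years

half-life ≈ 9.0 years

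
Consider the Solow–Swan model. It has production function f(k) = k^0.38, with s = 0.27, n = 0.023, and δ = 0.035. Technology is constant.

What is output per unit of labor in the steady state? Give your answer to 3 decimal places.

Steady state requires s·f(k) = (n + δ)·k, i.e. s·k^α = (n + δ)·k.
Dividing both sides by k: k^(1−α) = s / (n + δ).
k^0.62 = 0.27 / (0.023 + 0.035) = 0.27 / 0.058 = 4.6552
k* = 4.6552^(1/0.62) ≈ 11.9487
y* = (k*)^α = 11.9487^0.38 ≈ 2.5667

y* = 2.567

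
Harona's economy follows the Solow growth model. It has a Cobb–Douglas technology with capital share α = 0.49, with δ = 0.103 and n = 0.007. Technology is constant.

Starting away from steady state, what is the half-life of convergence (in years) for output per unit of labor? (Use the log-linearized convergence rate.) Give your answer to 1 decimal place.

Near the steady state the convergence rate is λ = (1 − α)(n + δ).
λ = (1 − 0.49) × 0.110 = 0.51 × 0.110 = 0.0561
Half-life = ln 2 / λ = 0.6931 / 0.0561 ≈ 12.35 years

about 12.4 years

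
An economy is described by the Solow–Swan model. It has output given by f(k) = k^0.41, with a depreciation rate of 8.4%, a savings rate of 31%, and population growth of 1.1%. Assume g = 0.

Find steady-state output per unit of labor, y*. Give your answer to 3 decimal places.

At the steady state, Δk = 0, so s·k^α = (n + δ)·k.
Rearranging, k^(1−α) = s / (n + δ).
k^0.59 = 0.31 / (0.011 + 0.084) = 0.31 / 0.095 = 3.2632
k* = 3.2632^(1/0.59) ≈ 7.4231
y* = (k*)^α = 7.4231^0.41 ≈ 2.2748

y* = 2.275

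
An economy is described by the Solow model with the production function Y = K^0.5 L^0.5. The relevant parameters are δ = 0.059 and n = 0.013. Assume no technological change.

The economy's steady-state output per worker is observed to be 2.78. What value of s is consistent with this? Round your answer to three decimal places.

s ≈ 0.200

In steady state, investment equals break-even investment: s·k^α = (n + δ)·k.
Since y* = [s/(n + δ)]^(α/(1−α)), we have s/(n + δ) = (y*)^((1−α)/α) = 2.78^1 = 2.7800.
Therefore s = 2.7800 × (n + δ) = 2.7800 × 0.072 = 0.2002.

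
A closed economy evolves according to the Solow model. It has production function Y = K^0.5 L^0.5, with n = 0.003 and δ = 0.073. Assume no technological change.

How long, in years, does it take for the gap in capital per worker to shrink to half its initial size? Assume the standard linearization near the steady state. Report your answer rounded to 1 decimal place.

Near the steady state the convergence rate is λ = (1 − α)(n + δ).
λ = (1 − 0.5) × 0.076 = 0.5 × 0.076 = 0.0380
Half-life = ln 2 / λ = 0.6931 / 0.0380 ≈ 18.24 years

about 18.2 years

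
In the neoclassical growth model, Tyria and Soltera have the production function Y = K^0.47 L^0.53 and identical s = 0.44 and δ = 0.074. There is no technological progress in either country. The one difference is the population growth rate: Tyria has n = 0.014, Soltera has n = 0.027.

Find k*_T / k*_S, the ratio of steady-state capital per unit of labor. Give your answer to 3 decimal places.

Steady-state k* = [s/(n + δ)]^(1/(1−α)), so the ratio is [ (s_T/(n + δ)_T) / (s_S/(n + δ)_S) ]^1.8868.
s_T/(n + δ)_T = 0.44/0.088 = 5.0000; s_S/(n + δ)_S = 0.44/0.101 = 4.3564.
Ratio = (5.0000/4.3564)^1.8868 = 1.1477^1.8868 ≈ 1.2968

k*_T / k*_S ≈ 1.297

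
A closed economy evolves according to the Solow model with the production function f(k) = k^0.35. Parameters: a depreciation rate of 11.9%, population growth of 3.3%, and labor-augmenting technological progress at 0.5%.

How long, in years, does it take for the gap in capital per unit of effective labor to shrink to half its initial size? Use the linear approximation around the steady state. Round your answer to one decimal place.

Near the steady state the convergence rate is λ = (1 − α)(n + g + δ).
λ = (1 − 0.35) × 0.157 = 0.65 × 0.157 = 0.10205
Half-life = ln 2 / λ = 0.6931 / 0.10205 ≈ 6.79 years

half-life ≈ 6.8 years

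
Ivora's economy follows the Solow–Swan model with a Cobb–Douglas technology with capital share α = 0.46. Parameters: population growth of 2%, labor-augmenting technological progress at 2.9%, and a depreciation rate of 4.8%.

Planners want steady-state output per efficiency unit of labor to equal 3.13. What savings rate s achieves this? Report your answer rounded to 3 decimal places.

s ≈ 0.370

In steady state, investment equals break-even investment: s·k^α = (n + g + δ)·k.
Since y* = [s/(n + g + δ)]^(α/(1−α)), we have s/(n + g + δ) = (y*)^((1−α)/α) = 3.13^1.1739 = 3.8170.
Therefore s = 3.8170 × (n + g + δ) = 3.8170 × 0.097 = 0.3702.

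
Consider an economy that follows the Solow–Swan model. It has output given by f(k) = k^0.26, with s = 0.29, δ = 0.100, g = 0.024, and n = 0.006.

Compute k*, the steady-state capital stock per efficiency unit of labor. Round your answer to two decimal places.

At the steady state, Δk = 0, so s·k^α = (n + g + δ)·k.
Dividing both sides by k: k^(1−α) = s / (n + g + δ).
k^0.74 = 0.29 / (0.006 + 0.024 + 0.100) = 0.29 / 0.130 = 2.2308
k* = 2.2308^(1/0.74) ≈ 2.9573

k* = 2.96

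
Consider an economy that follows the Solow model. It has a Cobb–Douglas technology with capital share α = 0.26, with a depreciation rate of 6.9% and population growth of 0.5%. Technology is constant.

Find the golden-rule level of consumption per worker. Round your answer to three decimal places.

At the golden rule, f'(k) = n + δ, so α·k^(α−1) = n + δ and k_gold = (α/(n + δ))^(1/(1−α)).
k_gold = (0.26/0.074)^(1/0.74) = 3.5135^1.3514 ≈ 5.4640
c_gold = f(k_gold) − (n + δ)·k_gold = 1.5551 − 0.074×5.4640 ≈ 1.1508

c_gold ≈ 1.151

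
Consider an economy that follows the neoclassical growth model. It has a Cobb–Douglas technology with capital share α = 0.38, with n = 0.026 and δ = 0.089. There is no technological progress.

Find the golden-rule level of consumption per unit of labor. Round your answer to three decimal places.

At the golden rule, f'(k) = n + δ, so α·k^(α−1) = n + δ and k_gold = (α/(n + δ))^(1/(1−α)).
k_gold = (0.38/0.115)^(1/0.62) = 3.3043^1.6129 ≈ 6.8742
c_gold = f(k_gold) − (n + δ)·k_gold = 2.0804 − 0.115×6.8742 ≈ 1.2899

c_gold ≈ 1.290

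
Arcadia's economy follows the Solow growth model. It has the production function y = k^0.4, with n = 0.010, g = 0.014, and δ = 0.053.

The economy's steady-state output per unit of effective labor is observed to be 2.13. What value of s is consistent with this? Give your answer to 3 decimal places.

s ≈ 0.239

Steady state requires s·f(k) = (n + g + δ)·k, i.e. s·k^α = (n + g + δ)·k.
Since y* = [s/(n + g + δ)]^(α/(1−α)), we have s/(n + g + δ) = (y*)^((1−α)/α) = 2.13^1.5 = 3.1086.
Therefore s = 3.1086 × (n + g + δ) = 3.1086 × 0.077 = 0.2394.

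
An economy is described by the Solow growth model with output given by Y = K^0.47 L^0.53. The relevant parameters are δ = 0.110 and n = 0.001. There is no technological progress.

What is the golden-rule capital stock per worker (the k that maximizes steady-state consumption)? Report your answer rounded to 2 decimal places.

The golden rule sets f'(k) = n + δ, i.e. α·k^(α−1) = n + δ.
So k^(1−α) = α / (n + δ) = 0.47 / 0.111 = 4.2342.
k_gold = 4.2342^(1/0.53) ≈ 15.2261

k_gold ≈ 15.23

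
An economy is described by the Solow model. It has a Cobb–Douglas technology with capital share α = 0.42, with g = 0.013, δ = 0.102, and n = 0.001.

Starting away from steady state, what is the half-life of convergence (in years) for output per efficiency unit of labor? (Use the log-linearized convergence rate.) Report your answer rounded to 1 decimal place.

t_½ ≈ 10.3 years

Near the steady state the convergence rate is λ = (1 − α)(n + g + δ).
λ = (1 − 0.42) × 0.116 = 0.58 × 0.116 = 0.06728
Half-life = ln 2 / λ = 0.6931 / 0.06728 ≈ 10.30 years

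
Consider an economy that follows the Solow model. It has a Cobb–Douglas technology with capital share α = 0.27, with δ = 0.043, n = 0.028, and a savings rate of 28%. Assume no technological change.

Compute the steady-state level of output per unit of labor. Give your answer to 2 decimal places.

y* = 1.66

Steady state requires s·f(k) = (n + δ)·k, i.e. s·k^α = (n + δ)·k.
Rearranging, k^(1−α) = s / (n + δ).
k^0.73 = 0.28 / (0.028 + 0.043) = 0.28 / 0.071 = 3.9437
k* = 3.9437^(1/0.73) ≈ 6.5510
y* = (k*)^α = 6.5510^0.27 ≈ 1.6611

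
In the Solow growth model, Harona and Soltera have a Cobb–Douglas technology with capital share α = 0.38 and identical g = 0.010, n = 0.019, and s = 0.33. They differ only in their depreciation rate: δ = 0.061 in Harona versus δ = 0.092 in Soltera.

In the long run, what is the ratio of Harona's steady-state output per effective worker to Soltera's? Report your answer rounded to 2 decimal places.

y*_H / y*_S ≈ 1.20

Steady-state y* = [s/(n + g + δ)]^(α/(1−α)), so the ratio is [ (s_H/(n + g + δ)_H) / (s_S/(n + g + δ)_S) ]^0.6129.
s_H/(n + g + δ)_H = 0.33/0.090 = 3.6667; s_S/(n + g + δ)_S = 0.33/0.121 = 2.7273.
Ratio = (3.6667/2.7273)^0.6129 = 1.3444^0.6129 ≈ 1.1989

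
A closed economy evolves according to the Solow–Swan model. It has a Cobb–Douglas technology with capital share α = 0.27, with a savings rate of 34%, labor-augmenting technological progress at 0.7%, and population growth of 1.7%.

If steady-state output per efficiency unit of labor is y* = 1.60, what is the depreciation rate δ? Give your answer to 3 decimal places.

δ ≈ 0.071

At the steady state, Δk = 0, so s·k^α = (n + g + δ)·k.
Since y* = [s/(n + g + δ)]^(α/(1−α)), we have s/(n + g + δ) = (y*)^((1−α)/α) = 1.60^2.7037 = 3.5635.
Therefore n + g + δ = s / 3.5635 = 0.34 / 3.5635 = 0.0954, so δ = 0.0954 − 0.024 = 0.0714.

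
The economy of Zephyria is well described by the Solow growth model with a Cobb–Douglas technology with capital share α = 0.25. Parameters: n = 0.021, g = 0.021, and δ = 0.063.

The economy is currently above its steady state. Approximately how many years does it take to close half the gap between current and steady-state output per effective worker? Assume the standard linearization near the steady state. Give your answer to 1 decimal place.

Near the steady state the convergence rate is λ = (1 − α)(n + g + δ).
λ = (1 − 0.25) × 0.105 = 0.75 × 0.105 = 0.07875
Half-life = ln 2 / λ = 0.6931 / 0.07875 ≈ 8.80 years

t_½ ≈ 8.8 years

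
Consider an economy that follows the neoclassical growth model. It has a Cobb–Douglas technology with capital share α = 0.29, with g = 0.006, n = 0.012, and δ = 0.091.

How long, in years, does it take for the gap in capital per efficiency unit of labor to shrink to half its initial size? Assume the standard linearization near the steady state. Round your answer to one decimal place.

half-life ≈ 9.0 years

Near the steady state the convergence rate is λ = (1 − α)(n + g + δ).
λ = (1 − 0.29) × 0.109 = 0.71 × 0.109 = 0.07739
Half-life = ln 2 / λ = 0.6931 / 0.07739 ≈ 8.96 years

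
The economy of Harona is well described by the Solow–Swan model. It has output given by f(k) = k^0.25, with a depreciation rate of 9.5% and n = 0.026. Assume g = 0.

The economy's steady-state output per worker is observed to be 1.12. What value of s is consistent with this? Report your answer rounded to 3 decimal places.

s ≈ 0.170

In steady state, investment equals break-even investment: s·k^α = (n + δ)·k.
Since y* = [s/(n + δ)]^(α/(1−α)), we have s/(n + δ) = (y*)^((1−α)/α) = 1.12^3 = 1.4049.
Therefore s = 1.4049 × (n + δ) = 1.4049 × 0.121 = 0.1700.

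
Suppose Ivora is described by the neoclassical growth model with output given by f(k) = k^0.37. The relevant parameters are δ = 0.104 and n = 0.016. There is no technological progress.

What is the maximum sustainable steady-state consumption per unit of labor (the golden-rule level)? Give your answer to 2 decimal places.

c_gold ≈ 1.22

At the golden rule, f'(k) = n + δ, so α·k^(α−1) = n + δ and k_gold = (α/(n + δ))^(1/(1−α)).
k_gold = (0.37/0.120)^(1/0.63) = 3.0833^1.5873 ≈ 5.9733
c_gold = f(k_gold) − (n + δ)·k_gold = 1.9373 − 0.120×5.9733 ≈ 1.2205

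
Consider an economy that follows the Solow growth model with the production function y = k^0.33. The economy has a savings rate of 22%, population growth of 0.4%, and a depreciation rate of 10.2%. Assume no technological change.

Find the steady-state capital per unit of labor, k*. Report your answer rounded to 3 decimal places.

k* ≈ 2.974

Steady state requires s·f(k) = (n + δ)·k, i.e. s·k^α = (n + δ)·k.
Rearranging, k^(1−α) = s / (n + δ).
k^0.67 = 0.22 / (0.004 + 0.102) = 0.22 / 0.106 = 2.0755
k* = 2.0755^(1/0.67) ≈ 2.9738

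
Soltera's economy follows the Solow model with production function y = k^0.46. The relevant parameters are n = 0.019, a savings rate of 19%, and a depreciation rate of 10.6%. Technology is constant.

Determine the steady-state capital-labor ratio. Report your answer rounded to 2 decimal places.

k* = 2.17

In steady state, investment equals break-even investment: s·k^α = (n + δ)·k.
Rearranging, k^(1−α) = s / (n + δ).
k^0.54 = 0.19 / (0.019 + 0.106) = 0.19 / 0.125 = 1.5200
k* = 1.5200^(1/0.54) ≈ 2.1714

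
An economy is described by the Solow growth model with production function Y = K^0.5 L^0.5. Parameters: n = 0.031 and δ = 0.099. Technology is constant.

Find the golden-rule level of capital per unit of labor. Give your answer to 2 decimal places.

The golden rule sets f'(k) = n + δ, i.e. α·k^(α−1) = n + δ.
So k^(1−α) = α / (n + δ) = 0.5 / 0.130 = 3.8462.
k_gold = 3.8462^(1/0.5) ≈ 14.7933

k_gold ≈ 14.79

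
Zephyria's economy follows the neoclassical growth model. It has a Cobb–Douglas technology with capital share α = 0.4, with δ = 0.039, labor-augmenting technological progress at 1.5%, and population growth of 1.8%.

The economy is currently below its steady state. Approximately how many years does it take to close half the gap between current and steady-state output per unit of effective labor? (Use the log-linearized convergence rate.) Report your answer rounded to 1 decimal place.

Near the steady state the convergence rate is λ = (1 − α)(n + g + δ).
λ = (1 − 0.4) × 0.072 = 0.6 × 0.072 = 0.0432
Half-life = ln 2 / λ = 0.6931 / 0.0432 ≈ 16.04 years

half-life ≈ 16.0 years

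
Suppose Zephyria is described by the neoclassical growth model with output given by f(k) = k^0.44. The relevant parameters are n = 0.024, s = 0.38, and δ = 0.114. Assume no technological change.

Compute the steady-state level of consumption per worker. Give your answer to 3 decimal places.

c* = 1.374

In steady state, investment equals break-even investment: s·k^α = (n + δ)·k.
Rearranging, k^(1−α) = s / (n + δ).
k^0.56 = 0.38 / (0.024 + 0.114) = 0.38 / 0.138 = 2.7536
k* = 2.7536^(1/0.56) ≈ 6.1029
y* = (k*)^α = 6.1029^0.44 ≈ 2.2163
c* = (1 − s)·y* = (1 − 0.38) × 2.2163 ≈ 1.3741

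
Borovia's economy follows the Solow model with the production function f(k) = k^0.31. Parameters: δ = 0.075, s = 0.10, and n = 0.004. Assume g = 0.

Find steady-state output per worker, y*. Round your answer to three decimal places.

y* = 1.112

At the steady state, Δk = 0, so s·k^α = (n + δ)·k.
Rearranging, k^(1−α) = s / (n + δ).
k^0.69 = 0.10 / (0.004 + 0.075) = 0.10 / 0.079 = 1.2658
k* = 1.2658^(1/0.69) ≈ 1.4072
y* = (k*)^α = 1.4072^0.31 ≈ 1.1117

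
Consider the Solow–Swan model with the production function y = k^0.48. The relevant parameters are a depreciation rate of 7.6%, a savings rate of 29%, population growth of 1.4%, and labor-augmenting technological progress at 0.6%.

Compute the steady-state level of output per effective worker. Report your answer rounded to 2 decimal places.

y* ≈ 2.77

In steady state, investment equals break-even investment: s·k^α = (n + g + δ)·k.
Rearranging, k^(1−α) = s / (n + g + δ).
k^0.52 = 0.29 / (0.014 + 0.006 + 0.076) = 0.29 / 0.096 = 3.0208
k* = 3.0208^(1/0.52) ≈ 8.3813
y* = (k*)^α = 8.3813^0.48 ≈ 2.7745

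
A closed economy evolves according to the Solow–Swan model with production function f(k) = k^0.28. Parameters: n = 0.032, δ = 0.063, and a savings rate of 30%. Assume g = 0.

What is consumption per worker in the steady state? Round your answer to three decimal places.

c* = 1.095

At the steady state, Δk = 0, so s·k^α = (n + δ)·k.
Rearranging, k^(1−α) = s / (n + δ).
k^0.72 = 0.30 / (0.032 + 0.063) = 0.30 / 0.095 = 3.1579
k* = 3.1579^(1/0.72) ≈ 4.9387
y* = (k*)^α = 4.9387^0.28 ≈ 1.5639
c* = (1 − s)·y* = (1 − 0.30) × 1.5639 ≈ 1.0947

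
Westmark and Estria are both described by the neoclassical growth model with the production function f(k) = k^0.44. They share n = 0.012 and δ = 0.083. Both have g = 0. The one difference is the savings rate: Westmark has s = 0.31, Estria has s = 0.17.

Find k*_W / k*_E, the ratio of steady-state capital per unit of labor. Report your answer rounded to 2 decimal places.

k*_W / k*_E ≈ 2.92

Steady-state k* = [s/(n + δ)]^(1/(1−α)), so the ratio is [ (s_W/(n + δ)_W) / (s_E/(n + δ)_E) ]^1.7857.
s_W/(n + δ)_W = 0.31/0.095 = 3.2632; s_E/(n + δ)_E = 0.17/0.095 = 1.7895.
Ratio = (3.2632/1.7895)^1.7857 = 1.8235^1.7857 ≈ 2.9235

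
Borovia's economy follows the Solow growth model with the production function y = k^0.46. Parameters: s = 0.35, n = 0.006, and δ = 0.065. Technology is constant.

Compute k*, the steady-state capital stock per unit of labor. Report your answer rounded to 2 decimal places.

At the steady state, Δk = 0, so s·k^α = (n + δ)·k.
Rearranging, k^(1−α) = s / (n + δ).
k^0.54 = 0.35 / (0.006 + 0.065) = 0.35 / 0.071 = 4.9296
k* = 4.9296^(1/0.54) ≈ 19.1860

k* ≈ 19.19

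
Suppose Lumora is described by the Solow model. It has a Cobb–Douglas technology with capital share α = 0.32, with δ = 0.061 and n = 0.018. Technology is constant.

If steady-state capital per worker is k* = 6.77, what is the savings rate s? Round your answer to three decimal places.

Steady state requires s·f(k) = (n + δ)·k, i.e. s·k^α = (n + δ)·k.
So s / (n + δ) = (k*)^(1−α) = 6.77^0.68 = 3.6711.
Therefore s = 3.6711 × (n + δ) = 3.6711 × 0.079 = 0.2900.

s ≈ 0.290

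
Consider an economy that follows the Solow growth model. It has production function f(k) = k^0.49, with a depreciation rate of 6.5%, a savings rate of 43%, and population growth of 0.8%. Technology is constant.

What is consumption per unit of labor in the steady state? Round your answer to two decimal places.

In steady state, investment equals break-even investment: s·k^α = (n + δ)·k.
Rearranging, k^(1−α) = s / (n + δ).
k^0.51 = 0.43 / (0.008 + 0.065) = 0.43 / 0.073 = 5.8904
k* = 5.8904^(1/0.51) ≈ 32.3659
y* = (k*)^α = 32.3659^0.49 ≈ 5.4947
c* = (1 − s)·y* = (1 − 0.43) × 5.4947 ≈ 3.1320

c* = 3.13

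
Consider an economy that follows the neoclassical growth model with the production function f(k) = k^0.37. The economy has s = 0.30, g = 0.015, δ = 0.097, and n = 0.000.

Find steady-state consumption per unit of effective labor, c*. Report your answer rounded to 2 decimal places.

At the steady state, Δk = 0, so s·k^α = (n + g + δ)·k.
Rearranging, k^(1−α) = s / (n + g + δ).
k^0.63 = 0.30 / (0.000 + 0.015 + 0.097) = 0.30 / 0.112 = 2.6786
k* = 2.6786^(1/0.63) ≈ 4.7777
y* = (k*)^α = 4.7777^0.37 ≈ 1.7837
c* = (1 − s)·y* = (1 − 0.30) × 1.7837 ≈ 1.2486

c* ≈ 1.25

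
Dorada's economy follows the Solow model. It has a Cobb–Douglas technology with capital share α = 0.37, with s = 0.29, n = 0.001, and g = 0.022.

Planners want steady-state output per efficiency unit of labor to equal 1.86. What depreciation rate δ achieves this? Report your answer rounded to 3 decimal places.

In steady state, investment equals break-even investment: s·k^α = (n + g + δ)·k.
Since y* = [s/(n + g + δ)]^(α/(1−α)), we have s/(n + g + δ) = (y*)^((1−α)/α) = 1.86^1.7027 = 2.8767.
Therefore n + g + δ = s / 2.8767 = 0.29 / 2.8767 = 0.1008, so δ = 0.1008 − 0.023 = 0.0778.

δ ≈ 0.078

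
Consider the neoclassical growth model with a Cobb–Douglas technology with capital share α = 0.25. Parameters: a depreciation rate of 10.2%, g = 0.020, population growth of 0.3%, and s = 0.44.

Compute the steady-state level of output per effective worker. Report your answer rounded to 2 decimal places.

y* ≈ 1.52

In steady state, investment equals break-even investment: s·k^α = (n + g + δ)·k.
Dividing both sides by k: k^(1−α) = s / (n + g + δ).
k^0.75 = 0.44 / (0.003 + 0.020 + 0.102) = 0.44 / 0.125 = 3.5200
k* = 3.5200^(1/0.75) ≈ 5.3546
y* = (k*)^α = 5.3546^0.25 ≈ 1.5212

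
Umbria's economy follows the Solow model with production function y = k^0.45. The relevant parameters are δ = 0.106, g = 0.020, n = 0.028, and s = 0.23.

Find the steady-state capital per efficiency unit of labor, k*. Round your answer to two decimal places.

k* = 2.07

At the steady state, Δk = 0, so s·k^α = (n + g + δ)·k.
Dividing both sides by k: k^(1−α) = s / (n + g + δ).
k^0.55 = 0.23 / (0.028 + 0.020 + 0.106) = 0.23 / 0.154 = 1.4935
k* = 1.4935^(1/0.55) ≈ 2.0737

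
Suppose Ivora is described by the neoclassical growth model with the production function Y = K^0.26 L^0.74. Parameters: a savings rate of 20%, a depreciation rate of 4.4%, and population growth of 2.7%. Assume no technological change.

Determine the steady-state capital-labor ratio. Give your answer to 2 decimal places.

k* = 4.05

Steady state requires s·f(k) = (n + δ)·k, i.e. s·k^α = (n + δ)·k.
Dividing both sides by k: k^(1−α) = s / (n + δ).
k^0.74 = 0.20 / (0.027 + 0.044) = 0.20 / 0.071 = 2.8169
k* = 2.8169^(1/0.74) ≈ 4.0532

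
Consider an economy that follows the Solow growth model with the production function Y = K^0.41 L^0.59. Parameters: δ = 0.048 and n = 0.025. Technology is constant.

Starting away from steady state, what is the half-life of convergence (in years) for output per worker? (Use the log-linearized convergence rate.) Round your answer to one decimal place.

Near the steady state the convergence rate is λ = (1 − α)(n + δ).
λ = (1 − 0.41) × 0.073 = 0.59 × 0.073 = 0.04307
Half-life = ln 2 / λ = 0.6931 / 0.04307 ≈ 16.09 years

t_½ ≈ 16.1 years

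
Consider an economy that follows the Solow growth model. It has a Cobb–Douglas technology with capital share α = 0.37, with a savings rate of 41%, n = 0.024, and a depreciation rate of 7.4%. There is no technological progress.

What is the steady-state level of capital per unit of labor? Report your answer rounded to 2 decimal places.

k* = 9.70

In steady state, investment equals break-even investment: s·k^α = (n + δ)·k.
Dividing both sides by k: k^(1−α) = s / (n + δ).
k^0.63 = 0.41 / (0.024 + 0.074) = 0.41 / 0.098 = 4.1837
k* = 4.1837^(1/0.63) ≈ 9.6963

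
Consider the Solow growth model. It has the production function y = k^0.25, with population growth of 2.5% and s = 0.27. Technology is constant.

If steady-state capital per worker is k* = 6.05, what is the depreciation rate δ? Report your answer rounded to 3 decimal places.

At the steady state, Δk = 0, so s·k^α = (n + δ)·k.
So s / (n + δ) = (k*)^(1−α) = 6.05^0.75 = 3.8576.
Therefore n + δ = s / 3.8576 = 0.27 / 3.8576 = 0.0700, so δ = 0.0700 − 0.025 = 0.0450.

δ ≈ 0.045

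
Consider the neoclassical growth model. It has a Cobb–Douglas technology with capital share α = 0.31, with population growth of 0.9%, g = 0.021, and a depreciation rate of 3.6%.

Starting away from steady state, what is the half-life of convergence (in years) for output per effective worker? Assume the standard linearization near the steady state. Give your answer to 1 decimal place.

Near the steady state the convergence rate is λ = (1 − α)(n + g + δ).
λ = (1 − 0.31) × 0.066 = 0.69 × 0.066 = 0.04554
Half-life = ln 2 / λ = 0.6931 / 0.04554 ≈ 15.22 years

half-life ≈ 15.2 years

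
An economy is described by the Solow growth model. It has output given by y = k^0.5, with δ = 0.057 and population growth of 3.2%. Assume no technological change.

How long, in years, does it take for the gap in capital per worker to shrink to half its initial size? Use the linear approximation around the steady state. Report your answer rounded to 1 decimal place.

Near the steady state the convergence rate is λ = (1 − α)(n + δ).
λ = (1 − 0.5) × 0.089 = 0.5 × 0.089 = 0.0445
Half-life = ln 2 / λ = 0.6931 / 0.0445 ≈ 15.58 years

half-life ≈ 15.6 years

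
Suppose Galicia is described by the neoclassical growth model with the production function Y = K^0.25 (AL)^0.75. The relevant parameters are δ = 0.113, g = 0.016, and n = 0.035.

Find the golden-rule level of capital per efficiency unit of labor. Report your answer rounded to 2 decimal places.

The golden rule sets f'(k) = n + g + δ, i.e. α·k^(α−1) = n + g + δ.
So k^(1−α) = α / (n + g + δ) = 0.25 / 0.164 = 1.5244.
k_gold = 1.5244^(1/0.75) ≈ 1.7544

k_gold ≈ 1.75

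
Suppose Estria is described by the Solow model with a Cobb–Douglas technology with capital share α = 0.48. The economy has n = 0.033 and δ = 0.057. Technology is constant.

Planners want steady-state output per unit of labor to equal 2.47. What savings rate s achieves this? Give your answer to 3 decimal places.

At the steady state, Δk = 0, so s·k^α = (n + δ)·k.
Since y* = [s/(n + δ)]^(α/(1−α)), we have s/(n + δ) = (y*)^((1−α)/α) = 2.47^1.0833 = 2.6632.
Therefore s = 2.6632 × (n + δ) = 2.6632 × 0.090 = 0.2397.

s ≈ 0.240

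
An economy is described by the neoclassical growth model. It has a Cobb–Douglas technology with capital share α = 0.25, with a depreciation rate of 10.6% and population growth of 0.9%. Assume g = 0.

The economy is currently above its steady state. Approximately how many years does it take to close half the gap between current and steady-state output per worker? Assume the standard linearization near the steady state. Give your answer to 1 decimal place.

half-life ≈ 8.0 years

Near the steady state the convergence rate is λ = (1 − α)(n + δ).
λ = (1 − 0.25) × 0.115 = 0.75 × 0.115 = 0.08625
Half-life = ln 2 / λ = 0.6931 / 0.08625 ≈ 8.04 years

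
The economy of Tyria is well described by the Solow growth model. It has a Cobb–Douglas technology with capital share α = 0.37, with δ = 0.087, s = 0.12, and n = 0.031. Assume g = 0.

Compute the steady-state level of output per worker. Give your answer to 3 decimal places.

In steady state, investment equals break-even investment: s·k^α = (n + δ)·k.
Dividing both sides by k: k^(1−α) = s / (n + δ).
k^0.63 = 0.12 / (0.031 + 0.087) = 0.12 / 0.118 = 1.0169
k* = 1.0169^(1/0.63) ≈ 1.0270
y* = (k*)^α = 1.0270^0.37 ≈ 1.0099

y* ≈ 1.010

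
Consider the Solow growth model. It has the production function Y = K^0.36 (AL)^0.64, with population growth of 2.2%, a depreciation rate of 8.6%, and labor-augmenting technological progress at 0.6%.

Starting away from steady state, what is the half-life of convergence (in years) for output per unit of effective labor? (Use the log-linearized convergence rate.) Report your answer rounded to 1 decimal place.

Near the steady state the convergence rate is λ = (1 − α)(n + g + δ).
λ = (1 − 0.36) × 0.114 = 0.64 × 0.114 = 0.07296
Half-life = ln 2 / λ = 0.6931 / 0.07296 ≈ 9.50 years

about 9.5 years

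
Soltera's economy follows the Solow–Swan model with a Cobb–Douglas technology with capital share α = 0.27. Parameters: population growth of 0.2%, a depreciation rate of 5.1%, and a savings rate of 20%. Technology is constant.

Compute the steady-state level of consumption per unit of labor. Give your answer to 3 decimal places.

In steady state, investment equals break-even investment: s·k^α = (n + δ)·k.
Rearranging, k^(1−α) = s / (n + δ).
k^0.73 = 0.20 / (0.002 + 0.051) = 0.20 / 0.053 = 3.7736
k* = 3.7736^(1/0.73) ≈ 6.1670
y* = (k*)^α = 6.1670^0.27 ≈ 1.6343
c* = (1 − s)·y* = (1 − 0.20) × 1.6343 ≈ 1.3074

c* = 1.307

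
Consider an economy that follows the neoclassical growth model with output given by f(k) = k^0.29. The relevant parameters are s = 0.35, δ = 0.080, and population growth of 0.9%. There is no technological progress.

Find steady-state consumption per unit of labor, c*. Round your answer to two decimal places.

In steady state, investment equals break-even investment: s·k^α = (n + δ)·k.
Dividing both sides by k: k^(1−α) = s / (n + δ).
k^0.71 = 0.35 / (0.009 + 0.080) = 0.35 / 0.089 = 3.9326
k* = 3.9326^(1/0.71) ≈ 6.8798
y* = (k*)^α = 6.8798^0.29 ≈ 1.7494
c* = (1 − s)·y* = (1 − 0.35) × 1.7494 ≈ 1.1371

c* = 1.14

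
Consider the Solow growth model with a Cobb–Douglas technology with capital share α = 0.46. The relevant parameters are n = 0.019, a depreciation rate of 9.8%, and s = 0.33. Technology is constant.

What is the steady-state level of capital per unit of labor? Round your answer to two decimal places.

k* = 6.82

Steady state requires s·f(k) = (n + δ)·k, i.e. s·k^α = (n + δ)·k.
Rearranging, k^(1−α) = s / (n + δ).
k^0.54 = 0.33 / (0.019 + 0.098) = 0.33 / 0.117 = 2.8205
k* = 2.8205^(1/0.54) ≈ 6.8224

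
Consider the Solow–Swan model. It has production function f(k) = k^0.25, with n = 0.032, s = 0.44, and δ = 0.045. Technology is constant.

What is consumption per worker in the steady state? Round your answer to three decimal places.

At the steady state, Δk = 0, so s·k^α = (n + δ)·k.
Rearranging, k^(1−α) = s / (n + δ).
k^0.75 = 0.44 / (0.032 + 0.045) = 0.44 / 0.077 = 5.7143
k* = 5.7143^(1/0.75) ≈ 10.2161
y* = (k*)^α = 10.2161^0.25 ≈ 1.7878
c* = (1 − s)·y* = (1 − 0.44) × 1.7878 ≈ 1.0012

c* ≈ 1.001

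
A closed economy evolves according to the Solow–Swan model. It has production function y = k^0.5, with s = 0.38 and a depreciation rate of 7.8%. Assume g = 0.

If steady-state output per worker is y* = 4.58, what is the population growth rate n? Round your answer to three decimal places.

In steady state, investment equals break-even investment: s·k^α = (n + δ)·k.
Since y* = [s/(n + δ)]^(α/(1−α)), we have s/(n + δ) = (y*)^((1−α)/α) = 4.58^1 = 4.5800.
Therefore n + δ = s / 4.5800 = 0.38 / 4.5800 = 0.0830, so n = 0.0830 − 0.078 = 0.0050.

n ≈ 0.005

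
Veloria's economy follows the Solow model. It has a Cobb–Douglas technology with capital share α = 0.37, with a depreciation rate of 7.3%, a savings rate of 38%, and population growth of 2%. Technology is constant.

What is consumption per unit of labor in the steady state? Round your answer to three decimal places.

c* = 1.417

In steady state, investment equals break-even investment: s·k^α = (n + δ)·k.
Rearranging, k^(1−α) = s / (n + δ).
k^0.63 = 0.38 / (0.020 + 0.073) = 0.38 / 0.093 = 4.0860
k* = 4.0860^(1/0.63) ≈ 9.3393
y* = (k*)^α = 9.3393^0.37 ≈ 2.2857
c* = (1 − s)·y* = (1 − 0.38) × 2.2857 ≈ 1.4171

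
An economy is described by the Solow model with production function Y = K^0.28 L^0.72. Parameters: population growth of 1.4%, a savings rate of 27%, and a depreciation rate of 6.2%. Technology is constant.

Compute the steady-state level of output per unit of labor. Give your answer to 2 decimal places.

y* ≈ 1.64

Steady state requires s·f(k) = (n + δ)·k, i.e. s·k^α = (n + δ)·k.
Dividing both sides by k: k^(1−α) = s / (n + δ).
k^0.72 = 0.27 / (0.014 + 0.062) = 0.27 / 0.076 = 3.5526
k* = 3.5526^(1/0.72) ≈ 5.8163
y* = (k*)^α = 5.8163^0.28 ≈ 1.6372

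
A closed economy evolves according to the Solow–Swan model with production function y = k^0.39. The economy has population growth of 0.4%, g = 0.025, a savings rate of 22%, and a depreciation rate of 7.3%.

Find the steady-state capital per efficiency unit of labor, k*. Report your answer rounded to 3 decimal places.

k* ≈ 3.526

Steady state requires s·f(k) = (n + g + δ)·k, i.e. s·k^α = (n + g + δ)·k.
Rearranging, k^(1−α) = s / (n + g + δ).
k^0.61 = 0.22 / (0.004 + 0.025 + 0.073) = 0.22 / 0.102 = 2.1569
k* = 2.1569^(1/0.61) ≈ 3.5258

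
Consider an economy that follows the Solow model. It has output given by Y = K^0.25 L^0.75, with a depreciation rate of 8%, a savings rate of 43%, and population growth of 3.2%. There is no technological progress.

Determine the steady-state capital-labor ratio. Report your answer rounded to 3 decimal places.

k* ≈ 6.012

In steady state, investment equals break-even investment: s·k^α = (n + δ)·k.
Rearranging, k^(1−α) = s / (n + δ).
k^0.75 = 0.43 / (0.032 + 0.080) = 0.43 / 0.112 = 3.8393
k* = 3.8393^(1/0.75) ≈ 6.0118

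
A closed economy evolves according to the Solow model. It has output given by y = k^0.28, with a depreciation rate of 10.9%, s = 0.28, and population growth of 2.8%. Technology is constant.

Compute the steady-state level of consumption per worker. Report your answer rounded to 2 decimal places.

At the steady state, Δk = 0, so s·k^α = (n + δ)·k.
Rearranging, k^(1−α) = s / (n + δ).
k^0.72 = 0.28 / (0.028 + 0.109) = 0.28 / 0.137 = 2.0438
k* = 2.0438^(1/0.72) ≈ 2.6988
y* = (k*)^α = 2.6988^0.28 ≈ 1.3205
c* = (1 − s)·y* = (1 − 0.28) × 1.3205 ≈ 0.9508

c* ≈ 0.95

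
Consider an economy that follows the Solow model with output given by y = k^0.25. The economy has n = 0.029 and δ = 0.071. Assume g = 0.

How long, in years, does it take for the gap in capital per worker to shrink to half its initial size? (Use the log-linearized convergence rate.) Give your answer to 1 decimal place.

Near the steady state the convergence rate is λ = (1 − α)(n + δ).
λ = (1 − 0.25) × 0.100 = 0.75 × 0.100 = 0.0750
Half-life = ln 2 / λ = 0.6931 / 0.0750 ≈ 9.24 years

about 9.2 years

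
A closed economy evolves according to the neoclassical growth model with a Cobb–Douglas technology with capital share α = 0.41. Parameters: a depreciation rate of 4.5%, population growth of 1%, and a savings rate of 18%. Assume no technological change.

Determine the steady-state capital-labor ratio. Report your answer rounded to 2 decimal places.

k* = 7.46

At the steady state, Δk = 0, so s·k^α = (n + δ)·k.
Rearranging, k^(1−α) = s / (n + δ).
k^0.59 = 0.18 / (0.010 + 0.045) = 0.18 / 0.055 = 3.2727
k* = 3.2727^(1/0.59) ≈ 7.4597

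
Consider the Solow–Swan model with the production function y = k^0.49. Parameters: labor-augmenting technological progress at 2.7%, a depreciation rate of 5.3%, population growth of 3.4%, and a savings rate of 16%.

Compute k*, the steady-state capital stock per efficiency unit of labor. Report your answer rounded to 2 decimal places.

k* ≈ 1.94

At the steady state, Δk = 0, so s·k^α = (n + g + δ)·k.
Dividing both sides by k: k^(1−α) = s / (n + g + δ).
k^0.51 = 0.16 / (0.034 + 0.027 + 0.053) = 0.16 / 0.114 = 1.4035
k* = 1.4035^(1/0.51) ≈ 1.9438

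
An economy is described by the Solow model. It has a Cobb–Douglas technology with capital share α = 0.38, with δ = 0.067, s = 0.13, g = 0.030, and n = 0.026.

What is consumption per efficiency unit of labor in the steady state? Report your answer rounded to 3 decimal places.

At the steady state, Δk = 0, so s·k^α = (n + g + δ)·k.
Dividing both sides by k: k^(1−α) = s / (n + g + δ).
k^0.62 = 0.13 / (0.026 + 0.030 + 0.067) = 0.13 / 0.123 = 1.0569
k* = 1.0569^(1/0.62) ≈ 1.0934
y* = (k*)^α = 1.0934^0.38 ≈ 1.0345
c* = (1 − s)·y* = (1 − 0.13) × 1.0345 ≈ 0.9000

c* = 0.900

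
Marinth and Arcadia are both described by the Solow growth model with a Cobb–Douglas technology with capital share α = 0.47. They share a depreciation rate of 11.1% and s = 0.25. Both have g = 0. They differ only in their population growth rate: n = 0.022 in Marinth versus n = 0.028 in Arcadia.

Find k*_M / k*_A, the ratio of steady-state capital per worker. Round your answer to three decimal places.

Steady-state k* = [s/(n + δ)]^(1/(1−α)), so the ratio is [ (s_M/(n + δ)_M) / (s_A/(n + δ)_A) ]^1.8868.
s_M/(n + δ)_M = 0.25/0.133 = 1.8797; s_A/(n + δ)_A = 0.25/0.139 = 1.7986.
Ratio = (1.8797/1.7986)^1.8868 = 1.0451^1.8868 ≈ 1.0868

k*_M / k*_A ≈ 1.087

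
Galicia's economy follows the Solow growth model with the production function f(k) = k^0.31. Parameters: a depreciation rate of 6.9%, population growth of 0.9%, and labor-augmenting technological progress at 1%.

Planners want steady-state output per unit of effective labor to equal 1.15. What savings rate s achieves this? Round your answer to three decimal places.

s ≈ 0.120

At the steady state, Δk = 0, so s·k^α = (n + g + δ)·k.
Since y* = [s/(n + g + δ)]^(α/(1−α)), we have s/(n + g + δ) = (y*)^((1−α)/α) = 1.15^2.2258 = 1.3649.
Therefore s = 1.3649 × (n + g + δ) = 1.3649 × 0.088 = 0.1201.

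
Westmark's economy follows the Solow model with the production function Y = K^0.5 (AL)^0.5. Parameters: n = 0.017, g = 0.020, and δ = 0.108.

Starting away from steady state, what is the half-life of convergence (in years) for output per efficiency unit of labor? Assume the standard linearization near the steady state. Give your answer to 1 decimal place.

Near the steady state the convergence rate is λ = (1 − α)(n + g + δ).
λ = (1 − 0.5) × 0.145 = 0.5 × 0.145 = 0.0725
Half-life = ln 2 / λ = 0.6931 / 0.0725 ≈ 9.56 years

about 9.6 years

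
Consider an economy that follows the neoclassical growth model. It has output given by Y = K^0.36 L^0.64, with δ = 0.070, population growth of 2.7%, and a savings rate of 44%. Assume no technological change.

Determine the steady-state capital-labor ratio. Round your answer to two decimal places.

k* ≈ 10.62

Steady state requires s·f(k) = (n + δ)·k, i.e. s·k^α = (n + δ)·k.
Rearranging, k^(1−α) = s / (n + δ).
k^0.64 = 0.44 / (0.027 + 0.070) = 0.44 / 0.097 = 4.5361
k* = 4.5361^(1/0.64) ≈ 10.6186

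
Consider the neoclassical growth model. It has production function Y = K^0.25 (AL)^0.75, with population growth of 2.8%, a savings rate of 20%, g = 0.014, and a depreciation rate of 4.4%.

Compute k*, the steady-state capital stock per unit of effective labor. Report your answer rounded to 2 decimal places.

In steady state, investment equals break-even investment: s·k^α = (n + g + δ)·k.
Dividing both sides by k: k^(1−α) = s / (n + g + δ).
k^0.75 = 0.20 / (0.028 + 0.014 + 0.044) = 0.20 / 0.086 = 2.3256
k* = 2.3256^(1/0.75) ≈ 3.0812

k* = 3.08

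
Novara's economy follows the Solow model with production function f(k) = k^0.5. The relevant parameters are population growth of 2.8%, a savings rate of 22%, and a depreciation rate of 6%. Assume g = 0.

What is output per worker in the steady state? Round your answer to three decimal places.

At the steady state, Δk = 0, so s·k^α = (n + δ)·k.
Rearranging, k^(1−α) = s / (n + δ).
k^0.5 = 0.22 / (0.028 + 0.060) = 0.22 / 0.088 = 2.5000
k* = 2.5000^(1/0.5) ≈ 6.2500
y* = (k*)^α = 6.2500^0.5 ≈ 2.5000

y* = 2.500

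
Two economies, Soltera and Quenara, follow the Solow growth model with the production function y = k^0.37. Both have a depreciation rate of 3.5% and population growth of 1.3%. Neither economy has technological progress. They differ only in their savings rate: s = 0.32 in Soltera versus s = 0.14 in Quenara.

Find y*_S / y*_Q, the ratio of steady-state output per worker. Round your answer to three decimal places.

ratio ≈ 1.625

Steady-state y* = [s/(n + δ)]^(α/(1−α)), so the ratio is [ (s_S/(n + δ)_S) / (s_Q/(n + δ)_Q) ]^0.5873.
s_S/(n + δ)_S = 0.32/0.048 = 6.6667; s_Q/(n + δ)_Q = 0.14/0.048 = 2.9167.
Ratio = (6.6667/2.9167)^0.5873 = 2.2857^0.5873 ≈ 1.6250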